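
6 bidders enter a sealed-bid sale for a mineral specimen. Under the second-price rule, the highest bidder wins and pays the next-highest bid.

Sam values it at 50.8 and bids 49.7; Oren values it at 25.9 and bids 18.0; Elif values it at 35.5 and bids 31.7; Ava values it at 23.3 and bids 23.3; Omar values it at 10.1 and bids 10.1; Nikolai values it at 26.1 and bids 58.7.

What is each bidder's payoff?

Payoffs: Sam 0.0, Oren 0.0, Elif 0.0, Ava 0.0, Omar 0.0, Nikolai -23.6.

Bids in descending order: Nikolai 58.7, then Sam 49.7, then Elif 31.7, then Ava 23.3, then Oren 18.0, then Omar 10.1.
Nikolai has the top bid and wins; the price is the second-highest bid, 49.7.
Nikolai's payoff = 26.1 − 49.7 = -23.6. All other bidders lose, so their payoff is 0.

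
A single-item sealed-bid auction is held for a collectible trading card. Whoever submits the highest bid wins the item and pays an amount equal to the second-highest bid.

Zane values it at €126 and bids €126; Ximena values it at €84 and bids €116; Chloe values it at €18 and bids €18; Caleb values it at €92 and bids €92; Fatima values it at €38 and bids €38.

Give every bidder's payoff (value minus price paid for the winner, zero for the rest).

Zane €10, Ximena €0, Chloe €0, Caleb €0, Fatima €0.

Bids in descending order: Zane €126; Ximena €116; Caleb €92; Fatima €38; Chloe €18.
Zane has the top bid and wins; the price is the second-highest bid, €116.
Zane's payoff = €126 − €116 = €10. All other bidders lose, so their payoff is 0.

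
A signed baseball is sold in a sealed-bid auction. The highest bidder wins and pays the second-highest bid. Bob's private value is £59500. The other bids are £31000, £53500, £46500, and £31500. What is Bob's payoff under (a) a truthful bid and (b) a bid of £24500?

The highest competing bid is £53500.
Bidding truthfully at £59500: Bob has the top bid, wins, and pays the second-highest bid £53500. Payoff = £59500 − £53500 = £6000.
Bidding £24500: the top bid is £53500 (a rival), so Bob loses. Payoff = £0.

(a) £6000  (b) £0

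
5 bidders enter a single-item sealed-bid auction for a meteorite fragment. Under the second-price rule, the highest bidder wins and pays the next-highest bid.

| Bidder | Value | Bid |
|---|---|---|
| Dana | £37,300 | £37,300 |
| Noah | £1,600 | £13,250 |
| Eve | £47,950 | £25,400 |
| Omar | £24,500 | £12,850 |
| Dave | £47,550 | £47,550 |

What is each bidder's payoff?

Ordered from highest: Dave £47,550; Dana £37,300; Eve £25,400; Noah £13,250; Omar £12,850.
Dave has the top bid and wins; the price is the second-highest bid, £37,300.
Dave's payoff = £47,550 − £37,300 = £10,250. All other bidders lose, so their payoff is 0.

Payoffs: Dana £0, Noah £0, Eve £0, Omar £0, Dave £10,250.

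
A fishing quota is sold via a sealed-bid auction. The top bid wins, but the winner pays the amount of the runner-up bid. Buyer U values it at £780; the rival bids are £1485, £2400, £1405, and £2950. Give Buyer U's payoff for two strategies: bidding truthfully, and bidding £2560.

Truthful: £0; alternative: £0.

The highest competing bid is £2950.
Bidding truthfully at £780: the top bid is £2950 (a rival), so Buyer U loses. Payoff = £0.
Bidding £2560: the top bid is £2950 (a rival), so Buyer U loses. Payoff = £0.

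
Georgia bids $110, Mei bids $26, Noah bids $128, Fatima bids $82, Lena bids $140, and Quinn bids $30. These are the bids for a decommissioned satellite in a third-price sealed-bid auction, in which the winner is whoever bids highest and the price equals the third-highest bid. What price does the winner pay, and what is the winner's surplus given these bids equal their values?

Bids in descending order: Lena $140; Noah $128; Georgia $110; Fatima $82; Quinn $30; Mei $26.
Lena is the highest bidder, so Lena wins.
Under the third-price rule, the price is the third-highest bid: $110.
Surplus = $140 − $110 = $30.

Price $110; surplus $30.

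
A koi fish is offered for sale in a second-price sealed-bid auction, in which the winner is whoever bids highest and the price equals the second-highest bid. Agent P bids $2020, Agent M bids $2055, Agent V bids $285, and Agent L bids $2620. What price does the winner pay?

Bids in descending order: Agent L $2620 > Agent M $2055 > Agent P $2020 > Agent V $285.
Agent L is the highest bidder, so Agent L wins.
Under the second-price rule, the price is the second-highest bid: $2055.

Price paid: $2055.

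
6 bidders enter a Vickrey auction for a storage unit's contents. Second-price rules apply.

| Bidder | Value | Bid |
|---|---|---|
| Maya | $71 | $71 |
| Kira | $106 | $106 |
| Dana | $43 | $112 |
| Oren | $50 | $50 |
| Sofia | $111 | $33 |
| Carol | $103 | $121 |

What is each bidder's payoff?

Bids in descending order: Carol $121; Dana $112; Kira $106; Maya $71; Oren $50; Sofia $33.
Carol has the top bid and wins; the price is the second-highest bid, $112.
Carol's payoff = $103 − $112 = -$9. All other bidders lose, so their payoff is 0.

Maya $0, Kira $0, Dana $0, Oren $0, Sofia $0, Carol -$9.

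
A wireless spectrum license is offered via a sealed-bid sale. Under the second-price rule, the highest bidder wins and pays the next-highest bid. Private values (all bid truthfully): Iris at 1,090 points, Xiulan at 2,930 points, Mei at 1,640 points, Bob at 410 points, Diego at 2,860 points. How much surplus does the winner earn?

Ordered from highest: Xiulan 2,930 points; Diego 2,860 points; Mei 1,640 points; Iris 1,090 points; Bob 410 points.
Xiulan wins with the top bid and pays the second-highest, 2,860 points.
Surplus = 2,930 points − 2,860 points = 70 points.

Winner's surplus: 70 points.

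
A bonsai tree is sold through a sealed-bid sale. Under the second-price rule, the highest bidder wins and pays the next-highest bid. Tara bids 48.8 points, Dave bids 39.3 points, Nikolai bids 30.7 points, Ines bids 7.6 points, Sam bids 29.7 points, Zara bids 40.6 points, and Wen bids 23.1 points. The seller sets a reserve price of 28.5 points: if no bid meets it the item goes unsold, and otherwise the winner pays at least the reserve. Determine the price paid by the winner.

The winner pays 40.6 points.

Ranking the bids: Tara 48.8 points, then Zara 40.6 points, then Dave 39.3 points, then Nikolai 30.7 points, then Sam 29.7 points, then Wen 23.1 points, then Ines 7.6 points.
Tara has the highest bid, so Tara wins.
The second-highest bid is 40.6 points, which exceeds the reserve, so that sets the price.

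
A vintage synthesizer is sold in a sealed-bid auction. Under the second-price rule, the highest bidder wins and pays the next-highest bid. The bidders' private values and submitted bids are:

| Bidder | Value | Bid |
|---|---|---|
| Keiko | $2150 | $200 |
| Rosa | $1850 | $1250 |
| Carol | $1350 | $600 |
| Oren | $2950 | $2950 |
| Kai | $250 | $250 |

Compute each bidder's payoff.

Payoffs: Keiko $0, Rosa $0, Carol $0, Oren $1700, Kai $0.

Ordered from highest: Oren $2950; Rosa $1250; Carol $600; Kai $250; Keiko $200.
Oren has the top bid and wins; the price is the second-highest bid, $1250.
Oren's payoff = $2950 − $1250 = $1700. All other bidders lose, so their payoff is 0.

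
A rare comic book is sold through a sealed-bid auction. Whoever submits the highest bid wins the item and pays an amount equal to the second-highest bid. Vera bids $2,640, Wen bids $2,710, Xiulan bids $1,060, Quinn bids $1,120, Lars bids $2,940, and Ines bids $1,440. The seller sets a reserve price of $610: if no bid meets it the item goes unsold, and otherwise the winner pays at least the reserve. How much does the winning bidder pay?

Ordered from highest: Lars $2,940, then Wen $2,710, then Vera $2,640, then Ines $1,440, then Quinn $1,120, then Xiulan $1,060.
Lars has the highest bid, so Lars wins.
The second-highest bid is $2,710, which exceeds the reserve, so that sets the price.

Price paid: $2,710.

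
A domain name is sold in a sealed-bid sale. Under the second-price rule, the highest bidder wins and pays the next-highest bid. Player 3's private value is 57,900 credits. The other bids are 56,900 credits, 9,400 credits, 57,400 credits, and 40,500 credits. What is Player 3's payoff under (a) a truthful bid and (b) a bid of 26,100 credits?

The highest competing bid is 57,400 credits.
Bidding truthfully at 57,900 credits: Player 3 has the top bid, wins, and pays the second-highest bid 57,400 credits. Payoff = 57,900 credits − 57,400 credits = 500 credits.
Bidding 26,100 credits: the top bid is 57,400 credits (a rival), so Player 3 loses. Payoff = 0 credits.

Truthful: 500 credits; alternative: 0 credits.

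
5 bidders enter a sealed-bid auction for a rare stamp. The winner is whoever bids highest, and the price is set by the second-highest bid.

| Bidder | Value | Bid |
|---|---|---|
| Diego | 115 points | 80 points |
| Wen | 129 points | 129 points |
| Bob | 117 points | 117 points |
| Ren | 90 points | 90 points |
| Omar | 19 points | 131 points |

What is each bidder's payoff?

Ranking the bids: Omar 131 points, then Wen 129 points, then Bob 117 points, then Ren 90 points, then Diego 80 points.
Omar has the top bid and wins; the price is the second-highest bid, 129 points.
Omar's payoff = 19 points − 129 points = -110 points. All other bidders lose, so their payoff is 0.

Payoffs: Diego 0 points, Wen 0 points, Bob 0 points, Ren 0 points, Omar -110 points.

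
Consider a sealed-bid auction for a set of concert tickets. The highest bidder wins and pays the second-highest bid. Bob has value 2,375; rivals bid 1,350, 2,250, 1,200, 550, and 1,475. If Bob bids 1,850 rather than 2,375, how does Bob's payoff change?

-125

The highest competing bid is 2,250.
Bidding truthfully at 2,375: Bob has the top bid, wins, and pays the second-highest bid 2,250. Payoff = 2,375 − 2,250 = 125.
Bidding 1,850: the top bid is 2,250 (a rival), so Bob loses. Payoff = 0.
Change = 0 − 125 = -125.
This is the dominant-strategy logic: truthful bidding weakly beats any alternative.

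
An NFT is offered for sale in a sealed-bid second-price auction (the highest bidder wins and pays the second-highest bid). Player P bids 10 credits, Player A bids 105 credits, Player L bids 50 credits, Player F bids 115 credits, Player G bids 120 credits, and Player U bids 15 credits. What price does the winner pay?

The winner pays 115 credits.

Sorted high to low: Player G 120 credits, then Player F 115 credits, then Player A 105 credits, then Player L 50 credits, then Player U 15 credits, then Player P 10 credits.
Player G is the highest bidder, so Player G wins.
Under the second-price rule, the price is the second-highest bid: 115 credits.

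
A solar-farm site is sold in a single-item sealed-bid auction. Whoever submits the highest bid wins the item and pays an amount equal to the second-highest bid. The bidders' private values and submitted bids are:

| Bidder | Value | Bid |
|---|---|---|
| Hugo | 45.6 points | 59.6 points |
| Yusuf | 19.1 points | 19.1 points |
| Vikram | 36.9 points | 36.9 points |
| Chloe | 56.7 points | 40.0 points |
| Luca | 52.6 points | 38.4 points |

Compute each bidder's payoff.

Payoffs: Hugo 5.6 points, Yusuf 0.0 points, Vikram 0.0 points, Chloe 0.0 points, Luca 0.0 points.

Ranking the bids: Hugo 59.6 points > Chloe 40.0 points > Luca 38.4 points > Vikram 36.9 points > Yusuf 19.1 points.
Hugo has the top bid and wins; the price is the second-highest bid, 40.0 points.
Hugo's payoff = 45.6 points − 40.0 points = 5.6 points. All other bidders lose, so their payoff is 0.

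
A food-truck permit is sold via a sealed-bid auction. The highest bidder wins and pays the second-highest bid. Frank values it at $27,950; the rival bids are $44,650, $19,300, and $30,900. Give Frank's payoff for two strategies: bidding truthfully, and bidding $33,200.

Truthful: $0; alternative: $0.

The highest competing bid is $44,650.
Bidding truthfully at $27,950: the top bid is $44,650 (a rival), so Frank loses. Payoff = $0.
Bidding $33,200: the top bid is $44,650 (a rival), so Frank loses. Payoff = $0.
The bid only affects whether you win, not the price — here both bids land on the same side of the top rival bid, so the deviation is payoff-neutral.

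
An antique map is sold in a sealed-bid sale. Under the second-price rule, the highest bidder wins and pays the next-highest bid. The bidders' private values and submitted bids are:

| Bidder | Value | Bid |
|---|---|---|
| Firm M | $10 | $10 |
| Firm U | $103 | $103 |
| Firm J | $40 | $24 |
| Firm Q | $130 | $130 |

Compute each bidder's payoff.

Payoffs: Firm M $0, Firm U $0, Firm J $0, Firm Q $27.

Bids in descending order: Firm Q $130 > Firm U $103 > Firm J $24 > Firm M $10.
Firm Q has the top bid and wins; the price is the second-highest bid, $103.
Firm Q's payoff = $130 − $103 = $27. All other bidders lose, so their payoff is 0.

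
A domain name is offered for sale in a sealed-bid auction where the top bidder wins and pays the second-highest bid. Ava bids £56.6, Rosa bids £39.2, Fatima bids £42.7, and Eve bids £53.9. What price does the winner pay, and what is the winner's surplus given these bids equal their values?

Price £53.9; surplus £2.7.

Ranking the bids: Ava £56.6; Eve £53.9; Fatima £42.7; Rosa £39.2.
Ava is the highest bidder, so Ava wins.
Under the second-price rule, the price is the second-highest bid: £53.9.
Surplus = £56.6 − £53.9 = £2.7.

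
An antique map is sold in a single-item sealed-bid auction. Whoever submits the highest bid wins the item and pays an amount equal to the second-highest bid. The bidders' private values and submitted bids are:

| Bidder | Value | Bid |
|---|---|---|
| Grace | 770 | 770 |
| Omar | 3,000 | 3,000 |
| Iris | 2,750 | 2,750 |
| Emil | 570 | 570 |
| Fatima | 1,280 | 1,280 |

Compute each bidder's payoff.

Ordered from highest: Omar 3,000, then Iris 2,750, then Fatima 1,280, then Grace 770, then Emil 570.
Omar has the top bid and wins; the price is the second-highest bid, 2,750.
Omar's payoff = 3,000 − 2,750 = 250. All other bidders lose, so their payoff is 0.

Grace 0, Omar 250, Iris 0, Emil 0, Fatima 0.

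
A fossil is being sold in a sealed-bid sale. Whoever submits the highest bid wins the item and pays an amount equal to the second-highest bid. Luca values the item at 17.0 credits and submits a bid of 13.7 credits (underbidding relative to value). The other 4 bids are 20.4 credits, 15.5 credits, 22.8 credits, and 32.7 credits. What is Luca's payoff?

Highest competing bid: 32.7 credits.
Luca's bid 13.7 credits is not the highest, so Luca loses, pays nothing, and earns zero payoff.

0.0 credits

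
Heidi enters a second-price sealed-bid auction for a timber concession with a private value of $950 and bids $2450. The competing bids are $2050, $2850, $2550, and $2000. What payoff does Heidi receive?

Highest competing bid: $2850.
Heidi's bid $2450 is not the highest, so Heidi loses, pays nothing, and earns zero payoff.

Heidi's payoff: $0.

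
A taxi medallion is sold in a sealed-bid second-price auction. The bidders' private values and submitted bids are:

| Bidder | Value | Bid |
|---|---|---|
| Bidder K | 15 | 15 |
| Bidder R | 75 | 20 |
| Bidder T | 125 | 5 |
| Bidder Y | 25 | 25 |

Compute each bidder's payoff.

Sorted high to low: Bidder Y 25; Bidder R 20; Bidder K 15; Bidder T 5.
Bidder Y has the top bid and wins; the price is the second-highest bid, 20.
Bidder Y's payoff = 25 − 20 = 5. All other bidders lose, so their payoff is 0.

Bidder K 0, Bidder R 0, Bidder T 0, Bidder Y 5.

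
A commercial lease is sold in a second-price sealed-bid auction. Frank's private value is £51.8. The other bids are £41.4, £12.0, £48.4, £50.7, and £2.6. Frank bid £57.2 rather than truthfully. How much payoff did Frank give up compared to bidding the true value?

£0.0

The highest competing bid is £50.7.
Bidding truthfully at £51.8: Frank has the top bid, wins, and pays the second-highest bid £50.7. Payoff = £51.8 − £50.7 = £1.1.
Bidding £57.2: Frank has the top bid, wins, and pays the second-highest bid £50.7. Payoff = £51.8 − £50.7 = £1.1.
Regret = truthful payoff − actual payoff = £1.1 − £1.1 = £0.0.
The bid only affects whether you win, not the price — here both bids land on the same side of the top rival bid, so the deviation is payoff-neutral.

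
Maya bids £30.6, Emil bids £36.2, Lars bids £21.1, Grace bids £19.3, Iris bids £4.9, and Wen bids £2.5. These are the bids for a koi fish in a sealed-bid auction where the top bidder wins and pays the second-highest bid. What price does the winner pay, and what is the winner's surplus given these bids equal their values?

Sorted high to low: Emil £36.2 > Maya £30.6 > Lars £21.1 > Grace £19.3 > Iris £4.9 > Wen £2.5.
Emil is the highest bidder, so Emil wins.
Under the second-price rule, the price is the second-highest bid: £30.6.
Surplus = £36.2 − £30.6 = £5.6.

The winner pays £30.6 for a surplus of £5.6.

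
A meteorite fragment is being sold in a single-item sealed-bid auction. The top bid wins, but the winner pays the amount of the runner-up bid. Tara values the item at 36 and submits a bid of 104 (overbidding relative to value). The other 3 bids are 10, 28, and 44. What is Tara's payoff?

Highest competing bid: 44.
Tara's bid 104 is the highest overall, so Tara wins and pays the second-highest bid, 44.
Payoff = value − price = 36 − 44 = -8.

Payoff = -8.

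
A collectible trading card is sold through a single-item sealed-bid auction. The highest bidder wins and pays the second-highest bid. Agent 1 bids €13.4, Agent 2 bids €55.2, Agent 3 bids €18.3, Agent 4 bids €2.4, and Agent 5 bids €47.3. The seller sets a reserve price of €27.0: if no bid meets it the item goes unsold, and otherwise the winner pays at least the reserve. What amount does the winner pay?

The winner pays €47.3.

Bids in descending order: Agent 2 €55.2, then Agent 5 €47.3, then Agent 3 €18.3, then Agent 1 €13.4, then Agent 4 €2.4.
Agent 2 has the highest bid, so Agent 2 wins.
The second-highest bid is €47.3, which exceeds the reserve, so that sets the price.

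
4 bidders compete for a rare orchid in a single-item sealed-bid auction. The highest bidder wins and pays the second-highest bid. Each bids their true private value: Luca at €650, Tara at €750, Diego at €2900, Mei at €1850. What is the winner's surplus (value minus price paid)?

Ranking the bids: Diego €2900; Mei €1850; Tara €750; Luca €650.
Diego wins with the top bid and pays the second-highest, €1850.
Surplus = €2900 − €1850 = €1050.

Winner's surplus: €1050.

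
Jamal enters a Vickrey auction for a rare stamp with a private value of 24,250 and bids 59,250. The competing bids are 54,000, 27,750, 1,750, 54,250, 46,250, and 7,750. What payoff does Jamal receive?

Highest competing bid: 54,250.
Jamal's bid 59,250 is the highest overall, so Jamal wins and pays the second-highest bid, 54,250.
Payoff = value − price = 24,250 − 54,250 = -30,000.

Payoff = -30,000.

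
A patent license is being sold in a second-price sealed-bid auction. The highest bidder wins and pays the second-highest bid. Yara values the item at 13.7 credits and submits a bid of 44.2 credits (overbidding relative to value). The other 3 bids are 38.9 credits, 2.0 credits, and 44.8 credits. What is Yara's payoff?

Yara's payoff: 0.0 credits.

Highest competing bid: 44.8 credits.
Yara's bid 44.2 credits is not the highest, so Yara loses, pays nothing, and earns zero payoff.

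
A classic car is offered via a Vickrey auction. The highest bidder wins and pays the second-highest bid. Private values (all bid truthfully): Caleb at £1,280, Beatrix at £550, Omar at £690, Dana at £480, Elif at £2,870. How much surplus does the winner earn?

Ranking the bids: Elif £2,870, then Caleb £1,280, then Omar £690, then Beatrix £550, then Dana £480.
Elif wins with the top bid and pays the second-highest, £1,280.
Surplus = £2,870 − £1,280 = £1,590.

Winner's surplus: £1,590.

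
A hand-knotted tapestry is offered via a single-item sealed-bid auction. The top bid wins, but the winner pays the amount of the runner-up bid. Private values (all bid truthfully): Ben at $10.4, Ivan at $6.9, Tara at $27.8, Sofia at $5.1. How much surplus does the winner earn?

$17.4

Ordered from highest: Tara $27.8; Ben $10.4; Ivan $6.9; Sofia $5.1.
Tara wins with the top bid and pays the second-highest, $10.4.
Surplus = $27.8 − $10.4 = $17.4.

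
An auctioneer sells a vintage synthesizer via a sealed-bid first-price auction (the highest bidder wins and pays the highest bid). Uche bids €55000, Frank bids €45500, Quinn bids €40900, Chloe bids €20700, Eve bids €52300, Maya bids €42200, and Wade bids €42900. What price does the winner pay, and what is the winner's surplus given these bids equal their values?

Ordered from highest: Uche €55000 > Eve €52300 > Frank €45500 > Wade €42900 > Maya €42200 > Quinn €40900 > Chloe €20700.
Uche is the highest bidder, so Uche wins.
Under the first-price rule, the price is the highest bid: €55000.
Surplus = €55000 − €55000 = €0.

Price €55000; surplus €0.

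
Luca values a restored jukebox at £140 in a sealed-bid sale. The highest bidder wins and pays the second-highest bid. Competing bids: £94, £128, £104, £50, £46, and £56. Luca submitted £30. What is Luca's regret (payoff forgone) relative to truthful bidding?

Regret: £12.

The highest competing bid is £128.
Bidding truthfully at £140: Luca has the top bid, wins, and pays the second-highest bid £128. Payoff = £140 − £128 = £12.
Bidding £30: the top bid is £128 (a rival), so Luca loses. Payoff = £0.
Regret = truthful payoff − actual payoff = £12 − £0 = £12.
This is the dominant-strategy logic: truthful bidding weakly beats any alternative.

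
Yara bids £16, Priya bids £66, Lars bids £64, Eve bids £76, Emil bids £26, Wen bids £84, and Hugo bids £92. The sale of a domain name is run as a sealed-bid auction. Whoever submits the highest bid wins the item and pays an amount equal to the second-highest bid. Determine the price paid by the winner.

Ordered from highest: Hugo £92, then Wen £84, then Eve £76, then Priya £66, then Lars £64, then Emil £26, then Yara £16.
Hugo has the highest bid, so Hugo wins.
The second-highest bid is £84, so that is what Hugo pays.

£84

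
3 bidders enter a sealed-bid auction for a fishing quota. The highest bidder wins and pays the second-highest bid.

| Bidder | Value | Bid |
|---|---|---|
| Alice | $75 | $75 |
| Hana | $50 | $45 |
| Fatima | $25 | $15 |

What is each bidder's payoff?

Payoffs: Alice $30, Hana $0, Fatima $0.

Ordered from highest: Alice $75; Hana $45; Fatima $15.
Alice has the top bid and wins; the price is the second-highest bid, $45.
Alice's payoff = $75 − $45 = $30. All other bidders lose, so their payoff is 0.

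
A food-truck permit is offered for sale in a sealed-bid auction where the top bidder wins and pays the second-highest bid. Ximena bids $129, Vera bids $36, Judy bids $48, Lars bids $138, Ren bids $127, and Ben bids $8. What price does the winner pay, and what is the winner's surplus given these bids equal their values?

The winner pays $129 for a surplus of $9.

Ordered from highest: Lars $138 > Ximena $129 > Ren $127 > Judy $48 > Vera $36 > Ben $8.
Lars is the highest bidder, so Lars wins.
Under the second-price rule, the price is the second-highest bid: $129.
Surplus = $138 − $129 = $9.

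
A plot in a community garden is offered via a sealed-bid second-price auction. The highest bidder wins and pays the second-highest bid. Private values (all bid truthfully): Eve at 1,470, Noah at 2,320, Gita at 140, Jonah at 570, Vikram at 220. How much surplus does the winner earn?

Winner's surplus: 850.

Bids in descending order: Noah 2,320, then Eve 1,470, then Jonah 570, then Vikram 220, then Gita 140.
Noah wins with the top bid and pays the second-highest, 1,470.
Surplus = 2,320 − 1,470 = 850.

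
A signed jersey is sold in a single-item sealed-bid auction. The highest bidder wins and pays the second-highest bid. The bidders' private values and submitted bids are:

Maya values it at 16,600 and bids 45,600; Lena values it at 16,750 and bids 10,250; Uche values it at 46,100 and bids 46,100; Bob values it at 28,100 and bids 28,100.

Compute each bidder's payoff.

Ranking the bids: Uche 46,100 > Maya 45,600 > Bob 28,100 > Lena 10,250.
Uche has the top bid and wins; the price is the second-highest bid, 45,600.
Uche's payoff = 46,100 − 45,600 = 500. All other bidders lose, so their payoff is 0.

Payoffs: Maya 0, Lena 0, Uche 500, Bob 0.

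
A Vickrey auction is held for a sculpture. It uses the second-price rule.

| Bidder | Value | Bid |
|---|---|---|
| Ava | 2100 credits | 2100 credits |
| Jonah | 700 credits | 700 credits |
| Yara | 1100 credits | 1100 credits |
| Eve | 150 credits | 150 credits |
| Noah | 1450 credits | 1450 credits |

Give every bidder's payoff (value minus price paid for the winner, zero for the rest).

Ava 650 credits, Jonah 0 credits, Yara 0 credits, Eve 0 credits, Noah 0 credits.

Ranking the bids: Ava 2100 credits; Noah 1450 credits; Yara 1100 credits; Jonah 700 credits; Eve 150 credits.
Ava has the top bid and wins; the price is the second-highest bid, 1450 credits.
Ava's payoff = 2100 credits − 1450 credits = 650 credits. All other bidders lose, so their payoff is 0.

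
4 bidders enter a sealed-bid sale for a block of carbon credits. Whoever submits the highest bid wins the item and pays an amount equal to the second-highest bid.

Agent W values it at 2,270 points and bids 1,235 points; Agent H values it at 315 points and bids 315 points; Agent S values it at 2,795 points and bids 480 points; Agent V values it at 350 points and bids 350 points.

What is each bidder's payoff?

Payoffs: Agent W 1,790 points, Agent H 0 points, Agent S 0 points, Agent V 0 points.

Bids in descending order: Agent W 1,235 points > Agent S 480 points > Agent V 350 points > Agent H 315 points.
Agent W has the top bid and wins; the price is the second-highest bid, 480 points.
Agent W's payoff = 2,270 points − 480 points = 1,790 points. All other bidders lose, so their payoff is 0.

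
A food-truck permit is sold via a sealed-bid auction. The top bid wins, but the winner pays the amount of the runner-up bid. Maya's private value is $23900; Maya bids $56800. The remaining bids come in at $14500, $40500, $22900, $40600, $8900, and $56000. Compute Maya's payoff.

Highest competing bid: $56000.
Maya's bid $56800 is the highest overall, so Maya wins and pays the second-highest bid, $56000.
Payoff = value − price = $23900 − $56000 = -$32100.

Maya's payoff: -$32100.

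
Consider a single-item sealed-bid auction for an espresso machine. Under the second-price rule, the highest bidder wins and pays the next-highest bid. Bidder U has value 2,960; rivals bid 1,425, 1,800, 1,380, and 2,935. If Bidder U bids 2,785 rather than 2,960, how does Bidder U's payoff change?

Payoff change: -25.

The highest competing bid is 2,935.
Bidding truthfully at 2,960: Bidder U has the top bid, wins, and pays the second-highest bid 2,935. Payoff = 2,960 − 2,935 = 25.
Bidding 2,785: the top bid is 2,935 (a rival), so Bidder U loses. Payoff = 0.
Change = 0 − 25 = -25.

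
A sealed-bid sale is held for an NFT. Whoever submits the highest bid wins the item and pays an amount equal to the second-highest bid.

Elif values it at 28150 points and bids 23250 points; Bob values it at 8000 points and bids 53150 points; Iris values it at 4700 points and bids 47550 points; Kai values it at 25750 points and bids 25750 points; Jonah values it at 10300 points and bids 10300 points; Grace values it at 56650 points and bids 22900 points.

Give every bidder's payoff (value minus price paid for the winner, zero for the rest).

Payoffs: Elif 0 points, Bob -39550 points, Iris 0 points, Kai 0 points, Jonah 0 points, Grace 0 points.

Sorted high to low: Bob 53150 points, then Iris 47550 points, then Kai 25750 points, then Elif 23250 points, then Grace 22900 points, then Jonah 10300 points.
Bob has the top bid and wins; the price is the second-highest bid, 47550 points.
Bob's payoff = 8000 points − 47550 points = -39550 points. All other bidders lose, so their payoff is 0.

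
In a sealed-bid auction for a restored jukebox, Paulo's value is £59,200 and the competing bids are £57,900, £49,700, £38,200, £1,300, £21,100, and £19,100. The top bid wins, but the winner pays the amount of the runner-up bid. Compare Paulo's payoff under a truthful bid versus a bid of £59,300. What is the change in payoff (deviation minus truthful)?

The highest competing bid is £57,900.
Bidding truthfully at £59,200: Paulo has the top bid, wins, and pays the second-highest bid £57,900. Payoff = £59,200 − £57,900 = £1,300.
Bidding £59,300: Paulo has the top bid, wins, and pays the second-highest bid £57,900. Payoff = £59,200 − £57,900 = £1,300.
Change = £1,300 − £1,300 = £0.
The bid only affects whether you win, not the price — here both bids land on the same side of the top rival bid, so the deviation is payoff-neutral.

Change in payoff: £0.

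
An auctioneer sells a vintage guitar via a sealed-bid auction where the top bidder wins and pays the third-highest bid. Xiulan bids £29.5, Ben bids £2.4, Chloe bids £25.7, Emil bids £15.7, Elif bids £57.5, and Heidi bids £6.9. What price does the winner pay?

Price paid: £25.7.

Ranking the bids: Elif £57.5; Xiulan £29.5; Chloe £25.7; Emil £15.7; Heidi £6.9; Ben £2.4.
Elif is the highest bidder, so Elif wins.
Under the third-price rule, the price is the third-highest bid: £25.7.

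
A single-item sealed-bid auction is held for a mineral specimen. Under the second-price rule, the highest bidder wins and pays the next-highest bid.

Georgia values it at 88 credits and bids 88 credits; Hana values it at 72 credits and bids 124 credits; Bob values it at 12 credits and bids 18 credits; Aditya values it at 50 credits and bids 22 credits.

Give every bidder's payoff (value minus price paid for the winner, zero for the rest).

Georgia 0 credits, Hana -16 credits, Bob 0 credits, Aditya 0 credits.

Sorted high to low: Hana 124 credits, then Georgia 88 credits, then Aditya 22 credits, then Bob 18 credits.
Hana has the top bid and wins; the price is the second-highest bid, 88 credits.
Hana's payoff = 72 credits − 88 credits = -16 credits. All other bidders lose, so their payoff is 0.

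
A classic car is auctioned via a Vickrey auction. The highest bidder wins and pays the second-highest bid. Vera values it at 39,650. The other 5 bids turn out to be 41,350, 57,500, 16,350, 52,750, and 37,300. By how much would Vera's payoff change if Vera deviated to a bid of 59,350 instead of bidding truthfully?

The highest competing bid is 57,500.
Bidding truthfully at 39,650: the top bid is 57,500 (a rival), so Vera loses. Payoff = 0.
Bidding 59,350: Vera has the top bid, wins, and pays the second-highest bid 57,500. Payoff = 39,650 − 57,500 = -17,850.
Change = -17,850 − 0 = -17,850.

Change in payoff: -17,850.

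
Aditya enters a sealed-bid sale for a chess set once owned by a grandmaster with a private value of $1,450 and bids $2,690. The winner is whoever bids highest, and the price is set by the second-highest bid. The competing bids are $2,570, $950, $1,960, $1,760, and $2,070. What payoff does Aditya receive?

Aditya's payoff: -$1,120.

Highest competing bid: $2,570.
Aditya's bid $2,690 is the highest overall, so Aditya wins and pays the second-highest bid, $2,570.
Payoff = value − price = $1,450 − $2,570 = -$1,120.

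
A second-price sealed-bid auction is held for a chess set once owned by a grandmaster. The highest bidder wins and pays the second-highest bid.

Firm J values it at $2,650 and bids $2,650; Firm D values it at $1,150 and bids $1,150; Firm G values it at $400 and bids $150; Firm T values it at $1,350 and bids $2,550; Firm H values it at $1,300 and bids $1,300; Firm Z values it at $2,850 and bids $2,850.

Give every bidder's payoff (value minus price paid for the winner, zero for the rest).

Sorted high to low: Firm Z $2,850 > Firm J $2,650 > Firm T $2,550 > Firm H $1,300 > Firm D $1,150 > Firm G $150.
Firm Z has the top bid and wins; the price is the second-highest bid, $2,650.
Firm Z's payoff = $2,850 − $2,650 = $200. All other bidders lose, so their payoff is 0.

Firm J $0, Firm D $0, Firm G $0, Firm T $0, Firm H $0, Firm Z $200.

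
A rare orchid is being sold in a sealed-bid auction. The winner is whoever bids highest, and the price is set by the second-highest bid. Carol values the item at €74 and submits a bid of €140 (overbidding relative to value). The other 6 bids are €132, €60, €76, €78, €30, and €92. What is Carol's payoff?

Highest competing bid: €132.
Carol's bid €140 is the highest overall, so Carol wins and pays the second-highest bid, €132.
Payoff = value − price = €74 − €132 = -€58.

Carol's payoff: -€58.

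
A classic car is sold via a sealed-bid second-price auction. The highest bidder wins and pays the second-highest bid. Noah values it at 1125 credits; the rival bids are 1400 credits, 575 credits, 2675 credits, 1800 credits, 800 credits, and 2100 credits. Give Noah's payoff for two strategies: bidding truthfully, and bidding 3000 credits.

The highest competing bid is 2675 credits.
Bidding truthfully at 1125 credits: the top bid is 2675 credits (a rival), so Noah loses. Payoff = 0 credits.
Bidding 3000 credits: Noah has the top bid, wins, and pays the second-highest bid 2675 credits. Payoff = 1125 credits − 2675 credits = -1550 credits.

(a) 0 credits  (b) -1550 credits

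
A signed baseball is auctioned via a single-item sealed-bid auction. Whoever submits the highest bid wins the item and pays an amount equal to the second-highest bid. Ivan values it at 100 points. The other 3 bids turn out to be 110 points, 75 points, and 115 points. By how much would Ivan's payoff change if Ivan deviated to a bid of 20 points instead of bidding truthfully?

Change in payoff: 0 points.

The highest competing bid is 115 points.
Bidding truthfully at 100 points: the top bid is 115 points (a rival), so Ivan loses. Payoff = 0 points.
Bidding 20 points: the top bid is 115 points (a rival), so Ivan loses. Payoff = 0 points.
Change = 0 points − 0 points = 0 points.
The bid only affects whether you win, not the price — here both bids land on the same side of the top rival bid, so the deviation is payoff-neutral.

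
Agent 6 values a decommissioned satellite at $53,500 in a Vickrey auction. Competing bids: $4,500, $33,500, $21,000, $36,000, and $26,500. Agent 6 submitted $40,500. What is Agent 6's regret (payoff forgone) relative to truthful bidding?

Payoff forgone: $0.

The highest competing bid is $36,000.
Bidding truthfully at $53,500: Agent 6 has the top bid, wins, and pays the second-highest bid $36,000. Payoff = $53,500 − $36,000 = $17,500.
Bidding $40,500: Agent 6 has the top bid, wins, and pays the second-highest bid $36,000. Payoff = $53,500 − $36,000 = $17,500.
Regret = truthful payoff − actual payoff = $17,500 − $17,500 = $0.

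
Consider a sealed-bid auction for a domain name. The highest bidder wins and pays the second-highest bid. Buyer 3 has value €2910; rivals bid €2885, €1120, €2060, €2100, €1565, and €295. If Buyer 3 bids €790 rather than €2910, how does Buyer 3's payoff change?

The highest competing bid is €2885.
Bidding truthfully at €2910: Buyer 3 has the top bid, wins, and pays the second-highest bid €2885. Payoff = €2910 − €2885 = €25.
Bidding €790: the top bid is €2885 (a rival), so Buyer 3 loses. Payoff = €0.
Change = €0 − €25 = -€25.

Payoff change: -€25.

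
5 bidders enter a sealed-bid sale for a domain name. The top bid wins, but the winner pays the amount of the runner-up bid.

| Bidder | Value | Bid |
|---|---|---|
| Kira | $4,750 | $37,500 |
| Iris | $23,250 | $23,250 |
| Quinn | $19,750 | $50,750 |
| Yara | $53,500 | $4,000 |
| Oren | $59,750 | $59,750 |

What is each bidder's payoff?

Kira $0, Iris $0, Quinn $0, Yara $0, Oren $9,000.

Ranking the bids: Oren $59,750; Quinn $50,750; Kira $37,500; Iris $23,250; Yara $4,000.
Oren has the top bid and wins; the price is the second-highest bid, $50,750.
Oren's payoff = $59,750 − $50,750 = $9,000. All other bidders lose, so their payoff is 0.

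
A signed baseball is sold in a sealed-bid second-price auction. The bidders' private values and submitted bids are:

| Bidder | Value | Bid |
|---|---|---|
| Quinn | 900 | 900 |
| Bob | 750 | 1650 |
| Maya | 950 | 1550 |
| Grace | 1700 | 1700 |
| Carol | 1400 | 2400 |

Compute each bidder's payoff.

Payoffs: Quinn 0, Bob 0, Maya 0, Grace 0, Carol -300.

Ranking the bids: Carol 2400; Grace 1700; Bob 1650; Maya 1550; Quinn 900.
Carol has the top bid and wins; the price is the second-highest bid, 1700.
Carol's payoff = 1400 − 1700 = -300. All other bidders lose, so their payoff is 0.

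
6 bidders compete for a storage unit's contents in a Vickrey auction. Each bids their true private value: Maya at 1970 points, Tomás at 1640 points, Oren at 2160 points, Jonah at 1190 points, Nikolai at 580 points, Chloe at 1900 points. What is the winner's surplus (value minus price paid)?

Surplus = 190 points.

Ranking the bids: Oren 2160 points; Maya 1970 points; Chloe 1900 points; Tomás 1640 points; Jonah 1190 points; Nikolai 580 points.
Oren wins with the top bid and pays the second-highest, 1970 points.
Surplus = 2160 points − 1970 points = 190 points.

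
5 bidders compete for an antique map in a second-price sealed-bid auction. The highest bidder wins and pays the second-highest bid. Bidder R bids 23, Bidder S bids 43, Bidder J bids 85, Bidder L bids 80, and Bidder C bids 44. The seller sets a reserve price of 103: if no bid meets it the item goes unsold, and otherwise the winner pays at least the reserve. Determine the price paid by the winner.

unsold

Ranking the bids: Bidder J 85; Bidder L 80; Bidder C 44; Bidder S 43; Bidder R 23.
The top bid 85 is below the reserve 103, so the item goes unsold and nothing is paid.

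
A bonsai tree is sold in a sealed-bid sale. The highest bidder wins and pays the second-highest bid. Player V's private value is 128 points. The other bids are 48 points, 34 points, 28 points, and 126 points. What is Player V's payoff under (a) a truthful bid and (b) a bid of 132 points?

The highest competing bid is 126 points.
Bidding truthfully at 128 points: Player V has the top bid, wins, and pays the second-highest bid 126 points. Payoff = 128 points − 126 points = 2 points.
Bidding 132 points: Player V has the top bid, wins, and pays the second-highest bid 126 points. Payoff = 128 points − 126 points = 2 points.

(a) 2 points  (b) 2 points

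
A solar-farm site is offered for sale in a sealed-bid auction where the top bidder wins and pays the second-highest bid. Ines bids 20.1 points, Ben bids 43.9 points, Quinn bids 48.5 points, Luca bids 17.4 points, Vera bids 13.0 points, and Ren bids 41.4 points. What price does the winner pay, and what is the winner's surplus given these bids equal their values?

Bids in descending order: Quinn 48.5 points > Ben 43.9 points > Ren 41.4 points > Ines 20.1 points > Luca 17.4 points > Vera 13.0 points.
Quinn is the highest bidder, so Quinn wins.
Under the second-price rule, the price is the second-highest bid: 43.9 points.
Surplus = 48.5 points − 43.9 points = 4.6 points.

Price 43.9 points; surplus 4.6 points.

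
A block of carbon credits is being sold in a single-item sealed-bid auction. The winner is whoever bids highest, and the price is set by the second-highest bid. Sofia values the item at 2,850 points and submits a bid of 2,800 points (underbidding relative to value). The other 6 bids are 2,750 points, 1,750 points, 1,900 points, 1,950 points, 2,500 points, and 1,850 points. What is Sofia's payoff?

Payoff = 100 points.

Highest competing bid: 2,750 points.
Sofia's bid 2,800 points is the highest overall, so Sofia wins and pays the second-highest bid, 2,750 points.
Payoff = value − price = 2,850 points − 2,750 points = 100 points.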